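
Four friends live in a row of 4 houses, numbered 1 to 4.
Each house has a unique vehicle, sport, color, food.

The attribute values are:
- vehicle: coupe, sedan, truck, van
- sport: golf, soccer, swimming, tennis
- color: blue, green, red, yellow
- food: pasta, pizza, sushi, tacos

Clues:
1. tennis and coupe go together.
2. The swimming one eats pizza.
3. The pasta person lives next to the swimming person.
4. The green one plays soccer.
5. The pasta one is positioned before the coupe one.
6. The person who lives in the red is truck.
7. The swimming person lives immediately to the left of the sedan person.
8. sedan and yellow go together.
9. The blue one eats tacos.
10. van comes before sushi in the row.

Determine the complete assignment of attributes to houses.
Solution:

House | Vehicle | Sport | Color | Food
--------------------------------------
  1   | van | soccer | green | pasta
  2   | truck | swimming | red | pizza
  3   | sedan | golf | yellow | sushi
  4   | coupe | tennis | blue | tacos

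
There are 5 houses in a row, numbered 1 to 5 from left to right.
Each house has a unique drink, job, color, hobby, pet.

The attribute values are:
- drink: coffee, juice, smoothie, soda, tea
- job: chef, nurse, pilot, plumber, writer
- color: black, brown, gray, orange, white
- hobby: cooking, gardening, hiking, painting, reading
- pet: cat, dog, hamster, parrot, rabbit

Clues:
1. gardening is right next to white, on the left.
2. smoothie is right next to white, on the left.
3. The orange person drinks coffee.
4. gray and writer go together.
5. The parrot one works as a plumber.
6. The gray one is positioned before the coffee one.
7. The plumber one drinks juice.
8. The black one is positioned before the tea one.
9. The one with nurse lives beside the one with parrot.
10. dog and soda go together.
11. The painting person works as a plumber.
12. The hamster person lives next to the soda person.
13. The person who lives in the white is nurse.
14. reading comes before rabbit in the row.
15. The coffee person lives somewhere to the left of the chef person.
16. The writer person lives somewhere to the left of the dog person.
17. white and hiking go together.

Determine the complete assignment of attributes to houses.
Solution:

House | Drink | Job | Color | Hobby | Pet
-----------------------------------------
  1   | smoothie | writer | gray | gardening | hamster
  2   | soda | nurse | white | hiking | dog
  3   | juice | plumber | black | painting | parrot
  4   | coffee | pilot | orange | reading | cat
  5   | tea | chef | brown | cooking | rabbit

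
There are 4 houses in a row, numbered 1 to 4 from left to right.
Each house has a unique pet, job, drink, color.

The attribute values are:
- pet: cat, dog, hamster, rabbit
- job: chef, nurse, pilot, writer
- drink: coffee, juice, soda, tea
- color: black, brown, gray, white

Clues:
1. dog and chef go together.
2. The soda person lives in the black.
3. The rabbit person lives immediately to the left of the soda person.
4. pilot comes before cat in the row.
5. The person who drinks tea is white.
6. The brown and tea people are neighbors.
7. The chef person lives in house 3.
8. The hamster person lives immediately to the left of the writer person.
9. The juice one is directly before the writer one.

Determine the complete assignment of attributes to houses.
Solution:

House | Pet | Job | Drink | Color
---------------------------------
  1   | hamster | pilot | juice | brown
  2   | rabbit | writer | tea | white
  3   | dog | chef | soda | black
  4   | cat | nurse | coffee | gray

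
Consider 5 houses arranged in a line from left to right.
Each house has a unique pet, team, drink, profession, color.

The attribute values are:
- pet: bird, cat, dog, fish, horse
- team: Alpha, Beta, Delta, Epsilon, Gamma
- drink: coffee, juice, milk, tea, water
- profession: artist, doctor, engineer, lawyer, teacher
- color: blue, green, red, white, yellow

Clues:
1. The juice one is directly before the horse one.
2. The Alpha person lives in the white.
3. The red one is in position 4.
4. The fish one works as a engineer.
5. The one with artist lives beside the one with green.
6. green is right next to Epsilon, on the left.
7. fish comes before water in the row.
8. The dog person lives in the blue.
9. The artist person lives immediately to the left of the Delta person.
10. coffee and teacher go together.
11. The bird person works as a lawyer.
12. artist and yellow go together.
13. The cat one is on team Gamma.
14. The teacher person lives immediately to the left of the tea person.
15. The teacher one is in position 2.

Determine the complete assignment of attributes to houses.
Solution:

House | Pet | Team | Drink | Profession | Color
-----------------------------------------------
  1   | cat | Gamma | juice | artist | yellow
  2   | horse | Delta | coffee | teacher | green
  3   | dog | Epsilon | tea | doctor | blue
  4   | fish | Beta | milk | engineer | red
  5   | bird | Alpha | water | lawyer | white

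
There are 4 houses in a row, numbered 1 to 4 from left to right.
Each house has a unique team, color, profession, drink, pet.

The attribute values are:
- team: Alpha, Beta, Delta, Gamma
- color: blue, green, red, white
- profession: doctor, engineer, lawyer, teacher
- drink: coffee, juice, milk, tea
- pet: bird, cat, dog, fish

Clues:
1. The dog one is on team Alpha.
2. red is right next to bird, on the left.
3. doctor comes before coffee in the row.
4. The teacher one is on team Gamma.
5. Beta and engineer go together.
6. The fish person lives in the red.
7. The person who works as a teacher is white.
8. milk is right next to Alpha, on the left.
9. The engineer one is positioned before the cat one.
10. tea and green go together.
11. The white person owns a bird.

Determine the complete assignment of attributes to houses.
Solution:

House | Team | Color | Profession | Drink | Pet
-----------------------------------------------
  1   | Beta | red | engineer | juice | fish
  2   | Gamma | white | teacher | milk | bird
  3   | Alpha | green | doctor | tea | dog
  4   | Delta | blue | lawyer | coffee | cat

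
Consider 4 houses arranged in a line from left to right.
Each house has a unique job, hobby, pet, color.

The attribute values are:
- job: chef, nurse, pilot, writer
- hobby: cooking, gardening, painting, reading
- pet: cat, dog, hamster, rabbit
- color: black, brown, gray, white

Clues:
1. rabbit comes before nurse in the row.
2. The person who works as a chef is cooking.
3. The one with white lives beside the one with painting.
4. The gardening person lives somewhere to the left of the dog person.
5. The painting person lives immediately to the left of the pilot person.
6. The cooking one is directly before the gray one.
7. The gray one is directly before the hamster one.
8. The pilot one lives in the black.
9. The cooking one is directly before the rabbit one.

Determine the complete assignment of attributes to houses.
Solution:

House | Job | Hobby | Pet | Color
---------------------------------
  1   | chef | cooking | cat | white
  2   | writer | painting | rabbit | gray
  3   | pilot | gardening | hamster | black
  4   | nurse | reading | dog | brown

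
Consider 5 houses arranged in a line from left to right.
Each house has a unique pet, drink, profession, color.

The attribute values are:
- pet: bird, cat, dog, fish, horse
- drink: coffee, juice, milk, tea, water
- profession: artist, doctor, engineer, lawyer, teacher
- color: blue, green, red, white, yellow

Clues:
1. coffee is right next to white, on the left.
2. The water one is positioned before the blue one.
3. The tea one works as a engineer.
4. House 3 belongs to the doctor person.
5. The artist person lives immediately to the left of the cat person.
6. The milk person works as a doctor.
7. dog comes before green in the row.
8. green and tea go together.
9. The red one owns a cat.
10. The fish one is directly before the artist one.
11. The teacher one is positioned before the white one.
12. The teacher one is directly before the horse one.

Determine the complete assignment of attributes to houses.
Solution:

House | Pet | Drink | Profession | Color
----------------------------------------
  1   | fish | coffee | teacher | yellow
  2   | horse | water | artist | white
  3   | cat | milk | doctor | red
  4   | dog | juice | lawyer | blue
  5   | bird | tea | engineer | green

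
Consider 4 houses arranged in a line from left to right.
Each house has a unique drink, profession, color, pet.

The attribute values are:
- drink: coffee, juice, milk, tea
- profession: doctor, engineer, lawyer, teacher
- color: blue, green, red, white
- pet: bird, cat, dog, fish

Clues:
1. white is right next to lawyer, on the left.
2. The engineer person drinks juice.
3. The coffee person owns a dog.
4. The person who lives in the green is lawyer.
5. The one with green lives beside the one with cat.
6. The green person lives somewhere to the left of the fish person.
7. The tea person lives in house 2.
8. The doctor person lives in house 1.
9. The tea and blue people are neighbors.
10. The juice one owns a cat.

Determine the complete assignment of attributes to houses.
Solution:

House | Drink | Profession | Color | Pet
----------------------------------------
  1   | coffee | doctor | white | dog
  2   | tea | lawyer | green | bird
  3   | juice | engineer | blue | cat
  4   | milk | teacher | red | fish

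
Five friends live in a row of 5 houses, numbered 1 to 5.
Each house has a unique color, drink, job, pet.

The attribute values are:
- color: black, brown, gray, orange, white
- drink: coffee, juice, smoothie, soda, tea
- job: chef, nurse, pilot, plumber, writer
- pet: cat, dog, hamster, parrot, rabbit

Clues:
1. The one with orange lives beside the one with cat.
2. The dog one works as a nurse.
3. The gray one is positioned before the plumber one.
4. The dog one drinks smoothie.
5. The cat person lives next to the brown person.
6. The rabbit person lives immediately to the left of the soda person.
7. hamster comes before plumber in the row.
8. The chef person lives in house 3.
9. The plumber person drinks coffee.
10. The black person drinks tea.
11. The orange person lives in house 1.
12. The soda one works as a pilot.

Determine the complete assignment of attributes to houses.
Solution:

House | Color | Drink | Job | Pet
---------------------------------
  1   | orange | smoothie | nurse | dog
  2   | black | tea | writer | cat
  3   | brown | juice | chef | rabbit
  4   | gray | soda | pilot | hamster
  5   | white | coffee | plumber | parrot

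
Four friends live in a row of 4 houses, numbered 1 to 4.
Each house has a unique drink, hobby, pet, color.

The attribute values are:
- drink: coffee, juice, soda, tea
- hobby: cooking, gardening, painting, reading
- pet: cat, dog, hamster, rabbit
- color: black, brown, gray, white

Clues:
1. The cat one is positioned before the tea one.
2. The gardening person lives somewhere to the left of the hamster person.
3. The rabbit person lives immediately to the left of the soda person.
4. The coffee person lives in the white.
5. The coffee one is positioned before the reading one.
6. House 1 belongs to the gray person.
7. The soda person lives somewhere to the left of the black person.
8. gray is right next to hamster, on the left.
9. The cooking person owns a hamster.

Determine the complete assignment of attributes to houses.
Solution:

House | Drink | Hobby | Pet | Color
-----------------------------------
  1   | juice | gardening | rabbit | gray
  2   | soda | cooking | hamster | brown
  3   | coffee | painting | cat | white
  4   | tea | reading | dog | black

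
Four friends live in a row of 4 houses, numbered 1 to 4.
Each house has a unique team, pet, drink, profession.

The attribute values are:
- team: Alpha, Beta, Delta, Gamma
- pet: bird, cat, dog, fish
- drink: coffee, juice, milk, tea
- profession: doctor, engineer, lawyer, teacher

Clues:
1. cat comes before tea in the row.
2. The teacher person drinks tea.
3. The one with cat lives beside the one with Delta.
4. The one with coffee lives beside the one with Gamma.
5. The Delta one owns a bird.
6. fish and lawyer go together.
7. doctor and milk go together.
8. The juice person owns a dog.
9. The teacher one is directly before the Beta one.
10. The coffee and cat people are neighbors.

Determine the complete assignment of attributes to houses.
Solution:

House | Team | Pet | Drink | Profession
---------------------------------------
  1   | Alpha | fish | coffee | lawyer
  2   | Gamma | cat | milk | doctor
  3   | Delta | bird | tea | teacher
  4   | Beta | dog | juice | engineer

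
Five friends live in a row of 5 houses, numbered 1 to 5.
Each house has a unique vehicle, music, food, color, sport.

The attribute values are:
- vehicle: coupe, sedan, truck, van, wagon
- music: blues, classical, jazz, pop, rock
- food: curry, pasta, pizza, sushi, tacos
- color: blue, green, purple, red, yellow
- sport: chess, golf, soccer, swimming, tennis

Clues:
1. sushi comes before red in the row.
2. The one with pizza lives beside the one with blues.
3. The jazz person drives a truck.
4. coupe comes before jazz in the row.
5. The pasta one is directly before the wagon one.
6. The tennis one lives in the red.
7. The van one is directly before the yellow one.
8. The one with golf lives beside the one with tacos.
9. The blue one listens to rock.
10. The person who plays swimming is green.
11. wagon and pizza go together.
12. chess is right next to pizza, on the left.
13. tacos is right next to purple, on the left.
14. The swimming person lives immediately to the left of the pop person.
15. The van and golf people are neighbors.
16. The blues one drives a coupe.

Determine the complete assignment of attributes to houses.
Solution:

House | Vehicle | Music | Food | Color | Sport
----------------------------------------------
  1   | van | rock | pasta | blue | chess
  2   | wagon | classical | pizza | yellow | golf
  3   | coupe | blues | tacos | green | swimming
  4   | sedan | pop | sushi | purple | soccer
  5   | truck | jazz | curry | red | tennis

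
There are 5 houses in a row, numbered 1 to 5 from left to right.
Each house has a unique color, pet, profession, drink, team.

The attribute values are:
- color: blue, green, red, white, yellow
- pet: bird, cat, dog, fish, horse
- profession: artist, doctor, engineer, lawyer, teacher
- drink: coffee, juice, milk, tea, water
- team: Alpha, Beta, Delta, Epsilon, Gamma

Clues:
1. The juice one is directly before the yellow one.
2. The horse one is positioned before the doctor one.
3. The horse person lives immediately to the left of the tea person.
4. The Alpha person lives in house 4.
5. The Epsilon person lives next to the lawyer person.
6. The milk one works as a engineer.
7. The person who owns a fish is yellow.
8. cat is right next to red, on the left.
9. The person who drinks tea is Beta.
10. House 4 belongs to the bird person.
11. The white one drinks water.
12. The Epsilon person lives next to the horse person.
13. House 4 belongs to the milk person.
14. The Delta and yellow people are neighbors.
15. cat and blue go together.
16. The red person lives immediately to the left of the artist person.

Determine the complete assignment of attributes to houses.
Solution:

House | Color | Pet | Profession | Drink | Team
-----------------------------------------------
  1   | blue | cat | teacher | coffee | Epsilon
  2   | red | horse | lawyer | juice | Delta
  3   | yellow | fish | artist | tea | Beta
  4   | green | bird | engineer | milk | Alpha
  5   | white | dog | doctor | water | Gamma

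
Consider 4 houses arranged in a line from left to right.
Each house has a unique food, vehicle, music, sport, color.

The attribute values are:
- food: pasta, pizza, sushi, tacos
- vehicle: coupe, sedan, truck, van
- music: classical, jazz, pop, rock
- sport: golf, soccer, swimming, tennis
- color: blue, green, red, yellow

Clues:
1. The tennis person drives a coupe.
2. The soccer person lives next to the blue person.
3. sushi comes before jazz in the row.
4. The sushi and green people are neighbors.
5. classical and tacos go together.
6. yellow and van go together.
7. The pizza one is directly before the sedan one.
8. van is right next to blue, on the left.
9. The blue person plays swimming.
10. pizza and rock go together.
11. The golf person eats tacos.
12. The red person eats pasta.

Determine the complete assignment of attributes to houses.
Solution:

House | Food | Vehicle | Music | Sport | Color
----------------------------------------------
  1   | pizza | van | rock | soccer | yellow
  2   | sushi | sedan | pop | swimming | blue
  3   | tacos | truck | classical | golf | green
  4   | pasta | coupe | jazz | tennis | red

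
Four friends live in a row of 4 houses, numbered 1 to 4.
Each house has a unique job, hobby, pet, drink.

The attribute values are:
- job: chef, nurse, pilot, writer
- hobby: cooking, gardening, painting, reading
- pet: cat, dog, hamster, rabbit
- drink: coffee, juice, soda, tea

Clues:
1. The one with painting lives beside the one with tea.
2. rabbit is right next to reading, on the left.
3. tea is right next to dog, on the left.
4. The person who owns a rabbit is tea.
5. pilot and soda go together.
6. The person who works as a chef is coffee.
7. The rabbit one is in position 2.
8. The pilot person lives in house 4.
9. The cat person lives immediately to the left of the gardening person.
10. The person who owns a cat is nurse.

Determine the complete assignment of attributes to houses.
Solution:

House | Job | Hobby | Pet | Drink
---------------------------------
  1   | nurse | painting | cat | juice
  2   | writer | gardening | rabbit | tea
  3   | chef | reading | dog | coffee
  4   | pilot | cooking | hamster | soda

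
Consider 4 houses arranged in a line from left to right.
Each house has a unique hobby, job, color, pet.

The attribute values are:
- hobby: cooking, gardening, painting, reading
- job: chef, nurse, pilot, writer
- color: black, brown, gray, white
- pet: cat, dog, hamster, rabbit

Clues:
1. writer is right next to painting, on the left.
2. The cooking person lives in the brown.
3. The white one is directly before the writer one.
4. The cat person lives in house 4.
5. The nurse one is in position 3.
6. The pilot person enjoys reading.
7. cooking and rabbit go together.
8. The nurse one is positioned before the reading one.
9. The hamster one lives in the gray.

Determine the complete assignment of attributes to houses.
Solution:

House | Hobby | Job | Color | Pet
---------------------------------
  1   | gardening | chef | white | dog
  2   | cooking | writer | brown | rabbit
  3   | painting | nurse | gray | hamster
  4   | reading | pilot | black | cat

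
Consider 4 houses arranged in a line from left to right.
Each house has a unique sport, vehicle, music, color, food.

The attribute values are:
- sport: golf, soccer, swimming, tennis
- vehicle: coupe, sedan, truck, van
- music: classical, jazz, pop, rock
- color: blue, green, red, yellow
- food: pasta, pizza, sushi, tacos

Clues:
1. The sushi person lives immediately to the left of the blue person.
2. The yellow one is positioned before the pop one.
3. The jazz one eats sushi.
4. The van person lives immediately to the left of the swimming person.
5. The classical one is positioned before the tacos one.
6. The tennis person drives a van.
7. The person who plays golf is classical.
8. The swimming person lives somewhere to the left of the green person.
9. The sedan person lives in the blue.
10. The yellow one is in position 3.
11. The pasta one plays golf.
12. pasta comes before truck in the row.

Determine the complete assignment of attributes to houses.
Solution:

House | Sport | Vehicle | Music | Color | Food
----------------------------------------------
  1   | tennis | van | jazz | red | sushi
  2   | swimming | sedan | rock | blue | pizza
  3   | golf | coupe | classical | yellow | pasta
  4   | soccer | truck | pop | green | tacos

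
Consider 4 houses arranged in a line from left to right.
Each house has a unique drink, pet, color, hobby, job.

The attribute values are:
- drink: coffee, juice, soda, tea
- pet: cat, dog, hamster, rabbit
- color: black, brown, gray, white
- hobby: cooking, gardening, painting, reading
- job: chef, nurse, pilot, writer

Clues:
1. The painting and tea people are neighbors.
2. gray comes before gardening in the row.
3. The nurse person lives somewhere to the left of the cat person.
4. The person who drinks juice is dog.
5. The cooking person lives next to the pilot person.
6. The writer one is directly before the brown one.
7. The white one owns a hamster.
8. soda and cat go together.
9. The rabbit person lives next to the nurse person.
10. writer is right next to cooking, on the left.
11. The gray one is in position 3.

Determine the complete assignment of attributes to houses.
Solution:

House | Drink | Pet | Color | Hobby | Job
-----------------------------------------
  1   | coffee | rabbit | black | reading | writer
  2   | juice | dog | brown | cooking | nurse
  3   | soda | cat | gray | painting | pilot
  4   | tea | hamster | white | gardening | chef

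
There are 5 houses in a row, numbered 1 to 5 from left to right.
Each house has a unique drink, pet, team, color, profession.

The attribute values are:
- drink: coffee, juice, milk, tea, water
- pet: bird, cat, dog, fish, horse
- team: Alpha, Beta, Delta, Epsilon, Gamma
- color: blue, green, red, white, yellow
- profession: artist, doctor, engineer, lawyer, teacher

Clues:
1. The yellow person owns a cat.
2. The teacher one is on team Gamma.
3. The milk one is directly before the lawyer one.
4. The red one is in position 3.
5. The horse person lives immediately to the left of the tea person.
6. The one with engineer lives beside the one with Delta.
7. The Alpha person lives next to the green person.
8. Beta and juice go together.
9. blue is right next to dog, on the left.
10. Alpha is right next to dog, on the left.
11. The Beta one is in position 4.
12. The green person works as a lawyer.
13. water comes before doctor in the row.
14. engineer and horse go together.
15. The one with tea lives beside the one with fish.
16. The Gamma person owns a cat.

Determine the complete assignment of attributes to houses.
Solution:

House | Drink | Pet | Team | Color | Profession
-----------------------------------------------
  1   | milk | horse | Alpha | blue | engineer
  2   | tea | dog | Delta | green | lawyer
  3   | water | fish | Epsilon | red | artist
  4   | juice | bird | Beta | white | doctor
  5   | coffee | cat | Gamma | yellow | teacher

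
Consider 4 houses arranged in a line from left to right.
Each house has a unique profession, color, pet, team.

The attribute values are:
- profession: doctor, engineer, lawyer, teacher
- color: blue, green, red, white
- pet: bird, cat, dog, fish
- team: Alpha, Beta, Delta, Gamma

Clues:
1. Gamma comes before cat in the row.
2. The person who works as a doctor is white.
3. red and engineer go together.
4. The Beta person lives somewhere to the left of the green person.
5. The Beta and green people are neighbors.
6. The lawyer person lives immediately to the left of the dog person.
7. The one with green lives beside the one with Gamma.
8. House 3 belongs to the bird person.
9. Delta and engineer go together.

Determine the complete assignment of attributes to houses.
Solution:

House | Profession | Color | Pet | Team
---------------------------------------
  1   | lawyer | blue | fish | Beta
  2   | teacher | green | dog | Alpha
  3   | doctor | white | bird | Gamma
  4   | engineer | red | cat | Delta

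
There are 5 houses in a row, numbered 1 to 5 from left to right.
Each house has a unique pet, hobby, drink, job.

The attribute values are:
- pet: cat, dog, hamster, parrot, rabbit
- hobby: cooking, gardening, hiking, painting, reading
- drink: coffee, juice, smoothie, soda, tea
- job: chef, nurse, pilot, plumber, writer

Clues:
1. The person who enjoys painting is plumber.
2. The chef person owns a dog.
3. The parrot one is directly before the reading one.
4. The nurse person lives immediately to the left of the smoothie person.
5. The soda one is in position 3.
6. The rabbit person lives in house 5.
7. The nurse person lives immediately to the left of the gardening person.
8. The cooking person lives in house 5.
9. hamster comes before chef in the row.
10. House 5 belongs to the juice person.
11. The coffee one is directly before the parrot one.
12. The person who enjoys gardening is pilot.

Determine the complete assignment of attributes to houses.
Solution:

House | Pet | Hobby | Drink | Job
---------------------------------
  1   | hamster | hiking | coffee | nurse
  2   | parrot | gardening | smoothie | pilot
  3   | dog | reading | soda | chef
  4   | cat | painting | tea | plumber
  5   | rabbit | cooking | juice | writer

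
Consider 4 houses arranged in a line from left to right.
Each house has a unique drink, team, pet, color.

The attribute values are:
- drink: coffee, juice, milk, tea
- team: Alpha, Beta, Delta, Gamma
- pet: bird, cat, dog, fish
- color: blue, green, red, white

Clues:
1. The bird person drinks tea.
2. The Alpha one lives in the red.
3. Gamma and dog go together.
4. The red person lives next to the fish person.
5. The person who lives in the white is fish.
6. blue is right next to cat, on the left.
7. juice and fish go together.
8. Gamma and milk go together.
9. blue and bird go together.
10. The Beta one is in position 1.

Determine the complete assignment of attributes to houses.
Solution:

House | Drink | Team | Pet | Color
----------------------------------
  1   | tea | Beta | bird | blue
  2   | coffee | Alpha | cat | red
  3   | juice | Delta | fish | white
  4   | milk | Gamma | dog | green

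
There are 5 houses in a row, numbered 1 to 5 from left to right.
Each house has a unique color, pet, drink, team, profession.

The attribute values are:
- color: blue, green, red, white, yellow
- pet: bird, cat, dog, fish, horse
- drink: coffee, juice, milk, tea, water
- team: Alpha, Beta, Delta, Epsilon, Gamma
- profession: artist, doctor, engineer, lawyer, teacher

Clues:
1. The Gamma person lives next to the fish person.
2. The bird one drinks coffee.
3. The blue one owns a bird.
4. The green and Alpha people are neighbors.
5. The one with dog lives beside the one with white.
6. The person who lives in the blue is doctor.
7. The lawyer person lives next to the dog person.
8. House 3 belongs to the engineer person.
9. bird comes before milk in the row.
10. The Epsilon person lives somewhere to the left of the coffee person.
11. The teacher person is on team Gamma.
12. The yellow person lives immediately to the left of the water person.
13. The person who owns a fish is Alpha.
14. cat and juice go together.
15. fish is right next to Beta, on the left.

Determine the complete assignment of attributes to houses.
Solution:

House | Color | Pet | Drink | Team | Profession
-----------------------------------------------
  1   | yellow | cat | juice | Epsilon | lawyer
  2   | green | dog | water | Gamma | teacher
  3   | white | fish | tea | Alpha | engineer
  4   | blue | bird | coffee | Beta | doctor
  5   | red | horse | milk | Delta | artist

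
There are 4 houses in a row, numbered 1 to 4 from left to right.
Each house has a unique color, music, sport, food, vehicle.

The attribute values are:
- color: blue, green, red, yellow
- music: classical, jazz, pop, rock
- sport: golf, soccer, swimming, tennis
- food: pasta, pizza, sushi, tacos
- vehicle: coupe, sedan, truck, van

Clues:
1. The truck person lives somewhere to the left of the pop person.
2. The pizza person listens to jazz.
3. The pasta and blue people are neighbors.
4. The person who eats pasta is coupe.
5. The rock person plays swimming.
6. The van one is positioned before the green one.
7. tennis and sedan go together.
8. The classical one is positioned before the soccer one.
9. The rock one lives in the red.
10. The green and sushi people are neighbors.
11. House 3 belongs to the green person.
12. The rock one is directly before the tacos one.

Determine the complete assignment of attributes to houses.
Solution:

House | Color | Music | Sport | Food | Vehicle
----------------------------------------------
  1   | red | rock | swimming | pasta | coupe
  2   | blue | classical | golf | tacos | van
  3   | green | jazz | soccer | pizza | truck
  4   | yellow | pop | tennis | sushi | sedan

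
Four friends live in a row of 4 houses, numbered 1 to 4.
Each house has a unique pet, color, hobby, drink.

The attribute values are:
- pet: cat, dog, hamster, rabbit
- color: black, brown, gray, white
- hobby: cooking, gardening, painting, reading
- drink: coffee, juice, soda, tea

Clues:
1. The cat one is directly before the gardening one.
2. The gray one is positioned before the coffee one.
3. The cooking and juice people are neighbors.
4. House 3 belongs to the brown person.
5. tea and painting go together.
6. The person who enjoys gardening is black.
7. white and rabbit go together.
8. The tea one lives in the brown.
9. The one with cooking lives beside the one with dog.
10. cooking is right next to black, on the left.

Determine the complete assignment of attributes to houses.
Solution:

House | Pet | Color | Hobby | Drink
-----------------------------------
  1   | cat | gray | cooking | soda
  2   | dog | black | gardening | juice
  3   | hamster | brown | painting | tea
  4   | rabbit | white | reading | coffee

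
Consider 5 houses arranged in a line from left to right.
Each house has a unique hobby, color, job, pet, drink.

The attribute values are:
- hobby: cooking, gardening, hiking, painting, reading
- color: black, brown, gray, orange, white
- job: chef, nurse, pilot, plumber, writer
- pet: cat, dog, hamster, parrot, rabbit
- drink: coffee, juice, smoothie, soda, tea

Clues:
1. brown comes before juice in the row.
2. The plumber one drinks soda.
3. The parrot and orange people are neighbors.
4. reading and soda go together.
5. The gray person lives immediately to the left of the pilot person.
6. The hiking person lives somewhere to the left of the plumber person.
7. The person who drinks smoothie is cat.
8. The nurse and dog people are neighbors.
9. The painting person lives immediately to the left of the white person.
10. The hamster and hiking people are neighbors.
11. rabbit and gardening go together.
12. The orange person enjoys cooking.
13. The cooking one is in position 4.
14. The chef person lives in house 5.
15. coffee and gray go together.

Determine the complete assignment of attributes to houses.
Solution:

House | Hobby | Color | Job | Pet | Drink
-----------------------------------------
  1   | painting | gray | nurse | hamster | coffee
  2   | hiking | white | pilot | dog | tea
  3   | reading | brown | plumber | parrot | soda
  4   | cooking | orange | writer | cat | smoothie
  5   | gardening | black | chef | rabbit | juice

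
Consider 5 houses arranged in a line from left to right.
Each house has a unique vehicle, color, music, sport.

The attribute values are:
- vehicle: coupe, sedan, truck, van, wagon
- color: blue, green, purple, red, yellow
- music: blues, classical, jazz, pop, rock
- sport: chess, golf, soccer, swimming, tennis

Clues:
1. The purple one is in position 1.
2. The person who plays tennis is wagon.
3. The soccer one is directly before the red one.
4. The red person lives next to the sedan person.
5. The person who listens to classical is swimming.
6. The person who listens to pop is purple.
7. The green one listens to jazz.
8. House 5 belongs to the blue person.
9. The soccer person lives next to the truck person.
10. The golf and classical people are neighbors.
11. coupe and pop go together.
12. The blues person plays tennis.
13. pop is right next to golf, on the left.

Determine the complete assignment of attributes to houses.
Solution:

House | Vehicle | Color | Music | Sport
---------------------------------------
  1   | coupe | purple | pop | soccer
  2   | truck | red | rock | golf
  3   | sedan | yellow | classical | swimming
  4   | van | green | jazz | chess
  5   | wagon | blue | blues | tennis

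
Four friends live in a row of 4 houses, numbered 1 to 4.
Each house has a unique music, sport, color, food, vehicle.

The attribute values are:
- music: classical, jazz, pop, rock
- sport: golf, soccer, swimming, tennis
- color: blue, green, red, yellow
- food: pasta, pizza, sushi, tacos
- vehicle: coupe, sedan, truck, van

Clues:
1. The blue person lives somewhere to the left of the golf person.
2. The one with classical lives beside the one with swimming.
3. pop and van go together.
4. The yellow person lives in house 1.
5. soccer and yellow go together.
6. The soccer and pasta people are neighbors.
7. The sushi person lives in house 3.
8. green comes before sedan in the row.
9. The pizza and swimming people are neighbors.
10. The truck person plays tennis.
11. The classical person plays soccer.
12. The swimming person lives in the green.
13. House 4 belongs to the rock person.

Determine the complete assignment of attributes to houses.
Solution:

House | Music | Sport | Color | Food | Vehicle
----------------------------------------------
  1   | classical | soccer | yellow | pizza | coupe
  2   | pop | swimming | green | pasta | van
  3   | jazz | tennis | blue | sushi | truck
  4   | rock | golf | red | tacos | sedan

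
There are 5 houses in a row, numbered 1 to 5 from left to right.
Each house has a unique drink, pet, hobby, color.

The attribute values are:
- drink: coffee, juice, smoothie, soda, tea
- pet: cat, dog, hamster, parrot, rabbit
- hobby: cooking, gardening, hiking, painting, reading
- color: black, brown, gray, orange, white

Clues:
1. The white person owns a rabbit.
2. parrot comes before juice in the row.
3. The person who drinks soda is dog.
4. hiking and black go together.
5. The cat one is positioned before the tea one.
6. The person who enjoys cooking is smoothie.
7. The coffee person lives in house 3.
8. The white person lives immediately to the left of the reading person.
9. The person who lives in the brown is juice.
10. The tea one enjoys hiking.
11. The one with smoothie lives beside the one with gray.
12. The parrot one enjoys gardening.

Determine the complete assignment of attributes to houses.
Solution:

House | Drink | Pet | Hobby | Color
-----------------------------------
  1   | smoothie | rabbit | cooking | white
  2   | soda | dog | reading | gray
  3   | coffee | parrot | gardening | orange
  4   | juice | cat | painting | brown
  5   | tea | hamster | hiking | black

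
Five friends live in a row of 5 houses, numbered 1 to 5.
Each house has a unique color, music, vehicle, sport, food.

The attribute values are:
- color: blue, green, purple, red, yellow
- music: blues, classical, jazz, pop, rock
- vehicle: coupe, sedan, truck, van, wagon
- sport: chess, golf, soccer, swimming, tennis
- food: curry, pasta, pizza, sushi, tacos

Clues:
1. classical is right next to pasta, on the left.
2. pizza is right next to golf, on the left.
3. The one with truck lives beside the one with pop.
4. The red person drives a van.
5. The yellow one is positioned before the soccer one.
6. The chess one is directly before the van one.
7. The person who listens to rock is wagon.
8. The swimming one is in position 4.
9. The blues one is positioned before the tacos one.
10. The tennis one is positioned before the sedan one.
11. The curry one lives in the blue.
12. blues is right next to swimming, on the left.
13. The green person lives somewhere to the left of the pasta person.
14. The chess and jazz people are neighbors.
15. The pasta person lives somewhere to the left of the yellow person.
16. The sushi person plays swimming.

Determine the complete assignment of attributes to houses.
Solution:

House | Color | Music | Vehicle | Sport | Food
----------------------------------------------
  1   | green | classical | coupe | chess | pizza
  2   | red | jazz | van | golf | pasta
  3   | blue | blues | truck | tennis | curry
  4   | yellow | pop | sedan | swimming | sushi
  5   | purple | rock | wagon | soccer | tacos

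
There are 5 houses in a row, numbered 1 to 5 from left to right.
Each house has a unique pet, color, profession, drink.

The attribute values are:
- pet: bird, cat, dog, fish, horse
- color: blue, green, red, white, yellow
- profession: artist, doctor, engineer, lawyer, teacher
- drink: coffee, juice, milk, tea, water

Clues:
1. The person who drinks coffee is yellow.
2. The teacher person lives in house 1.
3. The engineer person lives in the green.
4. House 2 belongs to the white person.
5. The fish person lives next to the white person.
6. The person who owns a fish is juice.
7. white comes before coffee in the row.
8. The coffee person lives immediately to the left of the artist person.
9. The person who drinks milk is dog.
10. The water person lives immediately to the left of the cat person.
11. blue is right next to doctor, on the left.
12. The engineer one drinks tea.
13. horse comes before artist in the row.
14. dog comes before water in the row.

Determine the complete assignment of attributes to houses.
Solution:

House | Pet | Color | Profession | Drink
----------------------------------------
  1   | fish | blue | teacher | juice
  2   | dog | white | doctor | milk
  3   | horse | yellow | lawyer | coffee
  4   | bird | red | artist | water
  5   | cat | green | engineer | tea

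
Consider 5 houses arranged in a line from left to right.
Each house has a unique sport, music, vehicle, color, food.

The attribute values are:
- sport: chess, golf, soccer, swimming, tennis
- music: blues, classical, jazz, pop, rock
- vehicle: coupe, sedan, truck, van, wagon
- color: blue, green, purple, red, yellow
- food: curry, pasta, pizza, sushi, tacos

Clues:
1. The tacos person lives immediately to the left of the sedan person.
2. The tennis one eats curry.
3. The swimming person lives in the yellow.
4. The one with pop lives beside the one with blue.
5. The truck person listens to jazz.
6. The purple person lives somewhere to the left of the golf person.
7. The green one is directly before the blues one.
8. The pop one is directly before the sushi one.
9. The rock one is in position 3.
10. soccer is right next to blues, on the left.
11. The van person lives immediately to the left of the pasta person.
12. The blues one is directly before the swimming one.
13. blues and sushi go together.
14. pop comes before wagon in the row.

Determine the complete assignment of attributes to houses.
Solution:

House | Sport | Music | Vehicle | Color | Food
----------------------------------------------
  1   | soccer | pop | coupe | green | tacos
  2   | chess | blues | sedan | blue | sushi
  3   | swimming | rock | wagon | yellow | pizza
  4   | tennis | classical | van | purple | curry
  5   | golf | jazz | truck | red | pasta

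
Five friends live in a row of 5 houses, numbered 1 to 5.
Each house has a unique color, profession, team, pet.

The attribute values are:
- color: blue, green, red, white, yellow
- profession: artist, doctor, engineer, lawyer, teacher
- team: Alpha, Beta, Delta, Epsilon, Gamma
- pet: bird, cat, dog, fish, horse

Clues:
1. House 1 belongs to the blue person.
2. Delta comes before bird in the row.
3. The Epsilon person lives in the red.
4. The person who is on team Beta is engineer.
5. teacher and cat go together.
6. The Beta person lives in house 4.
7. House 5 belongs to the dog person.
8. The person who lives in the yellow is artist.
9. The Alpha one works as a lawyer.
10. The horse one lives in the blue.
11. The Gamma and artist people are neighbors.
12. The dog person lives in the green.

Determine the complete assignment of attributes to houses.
Solution:

House | Color | Profession | Team | Pet
---------------------------------------
  1   | blue | doctor | Gamma | horse
  2   | yellow | artist | Delta | fish
  3   | red | teacher | Epsilon | cat
  4   | white | engineer | Beta | bird
  5   | green | lawyer | Alpha | dog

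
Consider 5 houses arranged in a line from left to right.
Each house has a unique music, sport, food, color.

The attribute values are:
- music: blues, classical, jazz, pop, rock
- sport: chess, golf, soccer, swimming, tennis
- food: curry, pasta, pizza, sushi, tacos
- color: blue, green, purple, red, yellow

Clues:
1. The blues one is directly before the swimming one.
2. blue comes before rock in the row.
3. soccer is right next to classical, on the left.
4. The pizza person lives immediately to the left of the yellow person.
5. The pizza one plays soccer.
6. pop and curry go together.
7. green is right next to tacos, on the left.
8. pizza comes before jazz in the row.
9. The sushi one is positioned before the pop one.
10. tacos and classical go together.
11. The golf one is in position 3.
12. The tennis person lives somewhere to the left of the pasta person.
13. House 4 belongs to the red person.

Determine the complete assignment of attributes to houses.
Solution:

House | Music | Sport | Food | Color
------------------------------------
  1   | blues | soccer | pizza | green
  2   | classical | swimming | tacos | yellow
  3   | jazz | golf | sushi | blue
  4   | pop | tennis | curry | red
  5   | rock | chess | pasta | purple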